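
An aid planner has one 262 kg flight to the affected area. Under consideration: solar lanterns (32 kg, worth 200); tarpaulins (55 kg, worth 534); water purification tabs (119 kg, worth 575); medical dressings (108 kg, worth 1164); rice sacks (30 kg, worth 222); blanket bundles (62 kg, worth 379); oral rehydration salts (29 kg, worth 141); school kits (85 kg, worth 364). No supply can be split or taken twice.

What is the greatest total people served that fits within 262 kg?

2299

The ratio heuristic lands on solar lanterns + tarpaulins + medical dressings + rice sacks + oral rehydration salts (2261) but leaves 8 kg idle.
The 61 kg tied up in solar lanterns and oral rehydration salts is better spent on blanket bundles — total rises to 2299 (255 kg).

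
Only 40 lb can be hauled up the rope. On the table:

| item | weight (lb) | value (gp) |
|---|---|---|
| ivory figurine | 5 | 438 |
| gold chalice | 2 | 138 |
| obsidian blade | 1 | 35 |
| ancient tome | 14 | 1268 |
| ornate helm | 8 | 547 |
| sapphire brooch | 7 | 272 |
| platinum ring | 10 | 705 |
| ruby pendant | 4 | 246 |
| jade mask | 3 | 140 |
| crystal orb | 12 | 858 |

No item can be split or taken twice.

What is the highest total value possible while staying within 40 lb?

Taking the top-ratio items first gives ivory figurine + gold chalice + ancient tome + ruby pendant + jade mask + crystal orb for 3088 (40 lb).
But ivory figurine + obsidian blade + ancient tome + ornate helm + crystal orb fits in 40 lb and reaches 3146.

3146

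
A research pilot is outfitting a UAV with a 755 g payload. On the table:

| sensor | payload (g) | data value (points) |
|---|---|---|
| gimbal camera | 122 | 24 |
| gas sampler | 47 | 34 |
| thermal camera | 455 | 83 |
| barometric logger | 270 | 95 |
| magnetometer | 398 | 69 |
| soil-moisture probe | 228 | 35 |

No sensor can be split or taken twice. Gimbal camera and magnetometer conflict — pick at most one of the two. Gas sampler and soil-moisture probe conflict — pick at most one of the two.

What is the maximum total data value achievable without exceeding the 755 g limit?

198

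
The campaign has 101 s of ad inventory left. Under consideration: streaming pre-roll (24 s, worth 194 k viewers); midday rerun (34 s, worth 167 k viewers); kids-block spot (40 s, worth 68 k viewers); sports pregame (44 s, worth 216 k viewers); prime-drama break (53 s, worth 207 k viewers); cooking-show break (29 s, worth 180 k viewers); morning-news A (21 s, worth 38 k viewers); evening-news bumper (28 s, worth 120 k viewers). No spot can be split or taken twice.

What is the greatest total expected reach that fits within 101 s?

Filling by ratio: streaming pre-roll + midday rerun + cooking-show break for 541, with 14 s left unused.
The 34 s tied up in midday rerun is better spent on sports pregame — total rises to 590 (97 s).
Next best is streaming pre-roll + midday rerun + cooking-show break at 541 (87 s) — short by 49.

590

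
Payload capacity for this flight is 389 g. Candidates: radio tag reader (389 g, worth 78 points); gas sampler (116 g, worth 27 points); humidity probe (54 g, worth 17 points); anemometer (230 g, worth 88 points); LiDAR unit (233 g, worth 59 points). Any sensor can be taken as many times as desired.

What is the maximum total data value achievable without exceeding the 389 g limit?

122

By data value per g: anemometer 0.38, humidity probe 0.31, LiDAR unit 0.25 lead.
Best packing: 2×humidity probe + anemometer — 338 g, 122 total.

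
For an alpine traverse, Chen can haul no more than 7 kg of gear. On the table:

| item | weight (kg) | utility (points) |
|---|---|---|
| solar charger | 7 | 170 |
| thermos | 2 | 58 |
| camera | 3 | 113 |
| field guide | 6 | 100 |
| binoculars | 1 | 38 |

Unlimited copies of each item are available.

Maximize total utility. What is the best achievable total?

266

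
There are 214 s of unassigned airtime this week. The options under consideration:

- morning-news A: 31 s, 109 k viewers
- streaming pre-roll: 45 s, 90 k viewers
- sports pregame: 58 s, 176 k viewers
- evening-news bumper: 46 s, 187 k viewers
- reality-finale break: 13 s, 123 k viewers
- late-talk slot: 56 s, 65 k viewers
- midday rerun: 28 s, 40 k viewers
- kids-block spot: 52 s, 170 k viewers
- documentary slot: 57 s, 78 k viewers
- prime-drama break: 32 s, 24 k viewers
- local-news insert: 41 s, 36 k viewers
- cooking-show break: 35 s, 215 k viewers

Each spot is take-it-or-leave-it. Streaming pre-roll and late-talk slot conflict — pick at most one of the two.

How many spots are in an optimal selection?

5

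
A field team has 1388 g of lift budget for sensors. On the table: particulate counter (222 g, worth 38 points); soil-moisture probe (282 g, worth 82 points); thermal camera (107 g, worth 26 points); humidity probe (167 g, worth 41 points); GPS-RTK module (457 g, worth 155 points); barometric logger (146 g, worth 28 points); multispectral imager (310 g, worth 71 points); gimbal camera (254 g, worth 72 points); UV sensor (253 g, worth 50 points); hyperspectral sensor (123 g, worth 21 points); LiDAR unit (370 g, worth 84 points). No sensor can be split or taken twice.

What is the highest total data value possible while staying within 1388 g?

393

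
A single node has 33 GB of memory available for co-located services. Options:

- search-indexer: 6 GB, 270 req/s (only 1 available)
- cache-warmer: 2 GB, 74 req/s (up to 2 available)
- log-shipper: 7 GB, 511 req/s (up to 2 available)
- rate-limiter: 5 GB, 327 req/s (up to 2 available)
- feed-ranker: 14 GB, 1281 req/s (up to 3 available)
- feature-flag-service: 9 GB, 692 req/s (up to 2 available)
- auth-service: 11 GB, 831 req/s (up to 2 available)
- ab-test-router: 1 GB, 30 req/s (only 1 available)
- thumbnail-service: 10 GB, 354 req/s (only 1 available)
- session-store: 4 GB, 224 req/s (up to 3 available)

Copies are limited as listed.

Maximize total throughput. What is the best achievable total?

2889

Density check — feed-ranker 91.50, feature-flag-service 76.89, auth-service 75.55 are the best per GB.
Taking rate-limiter + 2×feed-ranker: 33 GB used, 2889 in throughput.
That's the maximum — no swap from here does better than 2889.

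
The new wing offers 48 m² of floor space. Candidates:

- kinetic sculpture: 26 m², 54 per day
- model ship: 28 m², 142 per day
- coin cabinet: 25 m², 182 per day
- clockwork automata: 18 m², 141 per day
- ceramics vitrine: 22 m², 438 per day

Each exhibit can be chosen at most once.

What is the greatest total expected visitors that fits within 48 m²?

Taking the top-ratio exhibits first gives clockwork automata + ceramics vitrine for 579 (40 m²).
The 18 m² tied up in clockwork automata is better spent on coin cabinet — total rises to 620 (47 m²).

620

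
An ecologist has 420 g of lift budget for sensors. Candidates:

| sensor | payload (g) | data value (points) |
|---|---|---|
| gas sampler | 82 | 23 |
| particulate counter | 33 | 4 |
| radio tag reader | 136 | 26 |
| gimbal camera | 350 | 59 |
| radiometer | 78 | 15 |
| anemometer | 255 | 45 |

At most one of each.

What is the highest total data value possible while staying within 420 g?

83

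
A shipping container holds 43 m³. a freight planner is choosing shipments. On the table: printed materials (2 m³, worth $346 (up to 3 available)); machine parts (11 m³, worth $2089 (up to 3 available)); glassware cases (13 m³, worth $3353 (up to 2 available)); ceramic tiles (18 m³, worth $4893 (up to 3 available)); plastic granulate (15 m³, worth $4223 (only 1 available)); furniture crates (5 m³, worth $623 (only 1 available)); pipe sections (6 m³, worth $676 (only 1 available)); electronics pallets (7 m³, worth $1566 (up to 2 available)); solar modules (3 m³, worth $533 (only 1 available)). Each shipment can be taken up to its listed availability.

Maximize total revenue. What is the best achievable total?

11352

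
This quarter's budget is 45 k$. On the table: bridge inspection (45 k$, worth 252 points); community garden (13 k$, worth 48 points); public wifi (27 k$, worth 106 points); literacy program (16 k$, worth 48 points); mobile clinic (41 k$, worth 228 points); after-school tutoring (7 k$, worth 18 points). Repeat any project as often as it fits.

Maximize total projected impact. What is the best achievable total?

252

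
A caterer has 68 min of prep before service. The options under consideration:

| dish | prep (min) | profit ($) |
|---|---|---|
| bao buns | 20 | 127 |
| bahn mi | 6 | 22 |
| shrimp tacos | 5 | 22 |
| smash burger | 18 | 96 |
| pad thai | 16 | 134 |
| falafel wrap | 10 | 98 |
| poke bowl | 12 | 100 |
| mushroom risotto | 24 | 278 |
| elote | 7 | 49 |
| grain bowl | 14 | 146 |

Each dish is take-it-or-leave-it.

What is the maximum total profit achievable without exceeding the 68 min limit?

Filling by ratio: pad thai + falafel wrap + mushroom risotto + grain bowl for 656, with 4 min left unused.
The 16 min tied up in pad thai is better spent on poke bowl + elote — total rises to 671 (67 min).
No other feasible combination exceeds 671.

671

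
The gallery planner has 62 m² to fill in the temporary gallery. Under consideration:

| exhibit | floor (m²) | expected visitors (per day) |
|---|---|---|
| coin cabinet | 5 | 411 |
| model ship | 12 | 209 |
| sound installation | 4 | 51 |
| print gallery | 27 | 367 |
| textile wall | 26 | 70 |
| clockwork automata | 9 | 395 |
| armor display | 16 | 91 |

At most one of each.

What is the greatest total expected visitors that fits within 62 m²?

By expected visitors per m²: coin cabinet 82.20, clockwork automata 43.89, model ship 17.42, print gallery 13.59 lead.
Best packing: coin cabinet + model ship + sound installation + print gallery + clockwork automata — 57 m², 1433 total.

1433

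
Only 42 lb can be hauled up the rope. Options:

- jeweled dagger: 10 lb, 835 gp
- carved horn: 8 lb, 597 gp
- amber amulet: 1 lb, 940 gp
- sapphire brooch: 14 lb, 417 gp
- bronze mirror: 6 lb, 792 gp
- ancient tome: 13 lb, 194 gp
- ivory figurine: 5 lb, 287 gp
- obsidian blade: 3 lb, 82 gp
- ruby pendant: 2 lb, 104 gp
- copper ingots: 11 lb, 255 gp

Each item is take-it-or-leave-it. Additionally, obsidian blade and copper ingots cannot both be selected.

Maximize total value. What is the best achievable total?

Ranking by ratio (value/lb): amber amulet 940.00, bronze mirror 132.00, jeweled dagger 83.50.
Taking the top-ratio items first gives jeweled dagger + carved horn + amber amulet + bronze mirror + ivory figurine + obsidian blade + ruby pendant for 3637 (35 lb).
Dropping obsidian blade and ruby pendant frees 5 lb; slotting in copper ingots (11 lb) lifts the total to 3706 at 41 lb.

3706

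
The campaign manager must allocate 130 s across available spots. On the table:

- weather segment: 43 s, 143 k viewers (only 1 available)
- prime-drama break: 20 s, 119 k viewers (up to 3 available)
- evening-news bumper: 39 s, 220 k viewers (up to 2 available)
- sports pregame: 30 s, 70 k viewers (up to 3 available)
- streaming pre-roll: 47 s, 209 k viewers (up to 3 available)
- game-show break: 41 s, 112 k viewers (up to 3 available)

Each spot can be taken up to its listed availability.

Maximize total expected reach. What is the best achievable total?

678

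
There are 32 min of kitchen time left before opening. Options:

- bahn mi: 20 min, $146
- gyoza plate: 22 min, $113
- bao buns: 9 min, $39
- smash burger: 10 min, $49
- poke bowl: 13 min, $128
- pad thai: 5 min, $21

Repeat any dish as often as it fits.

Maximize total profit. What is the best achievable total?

277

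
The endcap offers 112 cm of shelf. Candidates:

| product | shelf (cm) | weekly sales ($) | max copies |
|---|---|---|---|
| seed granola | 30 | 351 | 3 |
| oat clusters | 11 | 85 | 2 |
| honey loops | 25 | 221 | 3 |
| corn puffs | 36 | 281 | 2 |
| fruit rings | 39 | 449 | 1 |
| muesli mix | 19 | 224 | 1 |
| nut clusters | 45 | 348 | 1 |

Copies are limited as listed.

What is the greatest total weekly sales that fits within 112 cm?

The ratio ordering already packs tightly: 3×seed granola + muesli mix, 109 cm, 1277.
That's the maximum — no swap from here does better than 1277.

1277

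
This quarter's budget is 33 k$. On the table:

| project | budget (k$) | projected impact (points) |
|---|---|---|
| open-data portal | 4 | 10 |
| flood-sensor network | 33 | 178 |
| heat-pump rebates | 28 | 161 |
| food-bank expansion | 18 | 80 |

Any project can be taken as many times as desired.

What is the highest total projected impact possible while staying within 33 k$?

Density check — heat-pump rebates 5.75, flood-sensor network 5.39, food-bank expansion 4.44, open-data portal 2.50 are the best per k$.
The ratio heuristic lands on open-data portal + heat-pump rebates (171) but leaves 1 k$ idle.
The 32 k$ tied up in open-data portal and heat-pump rebates is better spent on flood-sensor network — total rises to 178 (33 k$).
Every other selection either busts 33 k$ or fails to beat 178.

178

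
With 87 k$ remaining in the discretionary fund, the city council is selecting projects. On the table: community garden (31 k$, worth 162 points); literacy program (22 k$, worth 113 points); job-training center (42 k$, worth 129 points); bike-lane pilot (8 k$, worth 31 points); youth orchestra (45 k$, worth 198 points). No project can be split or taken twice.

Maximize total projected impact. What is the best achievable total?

391

Taking the top-ratio projects first gives community garden + literacy program + bike-lane pilot for 306 (61 k$).
The 22 k$ tied up in literacy program is better spent on youth orchestra — total rises to 391 (84 k$).
Every other selection either busts 87 k$ or fails to beat 391.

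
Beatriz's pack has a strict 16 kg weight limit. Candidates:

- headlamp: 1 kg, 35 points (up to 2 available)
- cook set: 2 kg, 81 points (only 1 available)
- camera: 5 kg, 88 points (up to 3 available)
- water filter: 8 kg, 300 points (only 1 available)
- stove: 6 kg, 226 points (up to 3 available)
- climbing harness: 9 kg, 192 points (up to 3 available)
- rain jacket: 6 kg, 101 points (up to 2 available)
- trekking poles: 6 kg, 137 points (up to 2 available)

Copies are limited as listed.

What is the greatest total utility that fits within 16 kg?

Taking the top-ratio items first gives 2×headlamp + cook set + 2×stove for 603 (16 kg).
The 8 kg tied up in 2×headlamp and stove is better spent on water filter — total rises to 607 (16 kg).
That's the maximum — no swap from here does better than 607.

607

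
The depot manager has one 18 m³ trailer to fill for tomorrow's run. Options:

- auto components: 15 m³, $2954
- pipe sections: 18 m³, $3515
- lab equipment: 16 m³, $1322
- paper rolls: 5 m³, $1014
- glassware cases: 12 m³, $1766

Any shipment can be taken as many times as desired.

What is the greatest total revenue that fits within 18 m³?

3515

Density check — paper rolls 202.80, auto components 196.93, pipe sections 195.28, glassware cases 147.17 are the best per m³.
Filling by ratio: 3×paper rolls for 3042, with 3 m³ left unused.
Dropping 3×paper rolls frees 15 m³; slotting in pipe sections (18 m³) lifts the total to 3515 at 18 m³.
That's the maximum — no swap from here does better than 3515.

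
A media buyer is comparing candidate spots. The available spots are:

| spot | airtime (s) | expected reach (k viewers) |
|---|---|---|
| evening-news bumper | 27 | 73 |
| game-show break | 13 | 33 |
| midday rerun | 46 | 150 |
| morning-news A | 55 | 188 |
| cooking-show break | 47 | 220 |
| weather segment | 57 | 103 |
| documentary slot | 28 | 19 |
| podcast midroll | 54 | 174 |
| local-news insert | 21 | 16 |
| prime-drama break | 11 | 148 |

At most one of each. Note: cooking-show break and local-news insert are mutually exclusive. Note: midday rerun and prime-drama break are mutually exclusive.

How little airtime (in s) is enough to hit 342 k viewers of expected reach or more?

58

Minimise s subject to total expected reach ≥ 342.
Taking cooking-show break + prime-drama break gives 368 (≥ 342) for 58 s.
Below 58 s the best achievable stays under 342.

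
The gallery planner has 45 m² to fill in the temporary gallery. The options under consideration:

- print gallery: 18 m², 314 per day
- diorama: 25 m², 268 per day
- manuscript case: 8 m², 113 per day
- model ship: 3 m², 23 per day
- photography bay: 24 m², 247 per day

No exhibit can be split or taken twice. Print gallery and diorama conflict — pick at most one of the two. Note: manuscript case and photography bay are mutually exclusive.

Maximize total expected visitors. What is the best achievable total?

Ranking by ratio (expected visitors/m²): print gallery 17.44, manuscript case 14.12, diorama 10.72.
Taking the top-ratio exhibits first gives print gallery + manuscript case + model ship for 450 (29 m²).
Dropping manuscript case frees 8 m²; slotting in photography bay (24 m²) lifts the total to 584 at 45 m².
Next best is print gallery + photography bay at 561 (42 m²) — short by 23.

584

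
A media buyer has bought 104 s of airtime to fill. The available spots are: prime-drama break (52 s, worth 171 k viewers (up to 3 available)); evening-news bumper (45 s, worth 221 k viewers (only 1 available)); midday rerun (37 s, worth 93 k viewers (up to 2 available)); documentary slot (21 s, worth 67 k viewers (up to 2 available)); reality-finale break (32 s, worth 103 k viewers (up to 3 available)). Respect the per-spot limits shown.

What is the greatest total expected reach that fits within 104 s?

The ratio ordering already packs tightly: prime-drama break + evening-news bumper, 97 s, 392.
The spare 7 s is too small for any remaining spot, and no exchange beats 392.

392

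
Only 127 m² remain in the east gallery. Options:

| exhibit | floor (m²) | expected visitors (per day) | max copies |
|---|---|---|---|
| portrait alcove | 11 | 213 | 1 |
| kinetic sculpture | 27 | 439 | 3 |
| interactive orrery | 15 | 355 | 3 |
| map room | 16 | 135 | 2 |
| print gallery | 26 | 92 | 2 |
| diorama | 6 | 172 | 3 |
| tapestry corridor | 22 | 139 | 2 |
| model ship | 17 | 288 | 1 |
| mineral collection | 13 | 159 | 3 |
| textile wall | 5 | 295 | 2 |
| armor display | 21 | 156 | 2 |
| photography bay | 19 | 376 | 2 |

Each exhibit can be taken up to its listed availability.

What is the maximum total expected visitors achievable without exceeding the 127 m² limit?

3136

Density check — textile wall 59.00, diorama 28.67, interactive orrery 23.67, photography bay 19.79 are the best per m².
Best packing: portrait alcove + 3×interactive orrery + 3×diorama + 2×textile wall + 2×photography bay — 122 m², 3136 total.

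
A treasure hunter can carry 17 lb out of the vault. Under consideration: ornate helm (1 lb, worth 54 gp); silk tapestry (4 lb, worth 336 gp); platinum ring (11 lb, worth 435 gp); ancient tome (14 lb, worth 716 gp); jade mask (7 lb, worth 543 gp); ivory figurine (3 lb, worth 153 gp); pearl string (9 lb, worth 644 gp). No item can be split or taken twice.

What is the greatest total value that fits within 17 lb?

1241

Ranking by ratio (value/lb): silk tapestry 84.00, jade mask 77.57, pearl string 71.56, ornate helm 54.00.
A density-first pass picks ornate helm + silk tapestry + jade mask + ivory figurine — 1086 at 15 lb.
Replace silk tapestry and ivory figurine with pearl string: the trade gains 155 net, giving 1241 at 17 lb.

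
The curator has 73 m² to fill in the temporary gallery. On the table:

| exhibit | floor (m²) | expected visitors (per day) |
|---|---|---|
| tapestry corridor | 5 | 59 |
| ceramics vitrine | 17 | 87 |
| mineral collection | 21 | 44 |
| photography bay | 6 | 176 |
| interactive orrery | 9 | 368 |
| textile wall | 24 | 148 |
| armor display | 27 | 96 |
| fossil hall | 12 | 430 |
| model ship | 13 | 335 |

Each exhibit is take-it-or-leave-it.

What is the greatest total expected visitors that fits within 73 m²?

Tapestry corridor + photography bay + interactive orrery + textile wall + fossil hall + model ship uses 69 of the 73 m² and totals 1516.

1516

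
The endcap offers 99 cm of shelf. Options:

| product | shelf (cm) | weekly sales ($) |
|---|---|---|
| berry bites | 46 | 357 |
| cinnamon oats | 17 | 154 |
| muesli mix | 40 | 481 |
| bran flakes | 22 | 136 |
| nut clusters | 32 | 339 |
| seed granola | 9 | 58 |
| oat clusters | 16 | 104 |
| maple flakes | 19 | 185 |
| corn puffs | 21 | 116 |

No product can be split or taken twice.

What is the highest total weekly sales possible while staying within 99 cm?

By weekly sales per cm: muesli mix 12.03, nut clusters 10.59, maple flakes 9.74 lead.
A density-first pass picks muesli mix + nut clusters + maple flakes — 1005 at 91 cm.
Dropping maple flakes frees 19 cm; slotting in cinnamon oats + seed granola (26 cm) lifts the total to 1032 at 98 cm.
Next best is muesli mix + nut clusters + maple flakes at 1005 (91 cm) — short by 27.

1032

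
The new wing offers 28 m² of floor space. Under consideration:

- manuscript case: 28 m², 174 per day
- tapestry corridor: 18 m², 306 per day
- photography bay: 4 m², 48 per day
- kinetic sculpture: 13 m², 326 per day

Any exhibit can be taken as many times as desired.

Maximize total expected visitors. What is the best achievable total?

Density check — kinetic sculpture 25.08, tapestry corridor 17.00, photography bay 12.00 are the best per m².
Taking 2×kinetic sculpture: 26 m² used, 652 in expected visitors.

652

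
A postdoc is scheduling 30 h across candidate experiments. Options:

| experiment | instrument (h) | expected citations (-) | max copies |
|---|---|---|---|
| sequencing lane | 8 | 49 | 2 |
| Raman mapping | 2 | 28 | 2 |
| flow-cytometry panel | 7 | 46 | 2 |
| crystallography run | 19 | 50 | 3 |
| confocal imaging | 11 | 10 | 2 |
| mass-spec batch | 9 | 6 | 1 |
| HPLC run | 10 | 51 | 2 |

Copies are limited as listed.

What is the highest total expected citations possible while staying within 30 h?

205

Density check — Raman mapping 14.00, flow-cytometry panel 6.57, sequencing lane 6.12, HPLC run 5.10 are the best per h.
A density-first pass picks sequencing lane + 2×Raman mapping + 2×flow-cytometry panel — 197 at 26 h.
Replace 2×flow-cytometry panel with sequencing lane + HPLC run: the trade gains 8 net, giving 205 at 30 h.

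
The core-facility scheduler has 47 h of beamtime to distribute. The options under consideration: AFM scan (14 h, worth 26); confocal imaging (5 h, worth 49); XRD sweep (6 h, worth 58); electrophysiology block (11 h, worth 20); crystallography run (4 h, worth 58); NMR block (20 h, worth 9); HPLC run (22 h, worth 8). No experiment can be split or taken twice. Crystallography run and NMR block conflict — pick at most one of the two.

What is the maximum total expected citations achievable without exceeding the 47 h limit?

211

By expected citations per h: crystallography run 14.50, confocal imaging 9.80, XRD sweep 9.67, AFM scan 1.86 lead.
AFM scan + confocal imaging + XRD sweep + electrophysiology block + crystallography run uses 40 of the 47 h and totals 211.
Runner-up AFM scan + confocal imaging + XRD sweep + crystallography run tops out at 191.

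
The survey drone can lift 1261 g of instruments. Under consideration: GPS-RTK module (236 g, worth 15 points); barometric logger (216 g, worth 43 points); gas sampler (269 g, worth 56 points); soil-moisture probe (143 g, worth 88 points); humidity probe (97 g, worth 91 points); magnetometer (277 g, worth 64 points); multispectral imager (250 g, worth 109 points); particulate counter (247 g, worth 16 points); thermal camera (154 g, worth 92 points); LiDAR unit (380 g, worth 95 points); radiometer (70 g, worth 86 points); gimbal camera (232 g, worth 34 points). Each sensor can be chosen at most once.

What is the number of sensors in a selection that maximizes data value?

7

Optimal total is 586.
gas sampler + soil-moisture probe + humidity probe + magnetometer + multispectral imager + thermal camera + radiometer hits 586 at 1260 g.
Every optimal selection uses 7 sensors.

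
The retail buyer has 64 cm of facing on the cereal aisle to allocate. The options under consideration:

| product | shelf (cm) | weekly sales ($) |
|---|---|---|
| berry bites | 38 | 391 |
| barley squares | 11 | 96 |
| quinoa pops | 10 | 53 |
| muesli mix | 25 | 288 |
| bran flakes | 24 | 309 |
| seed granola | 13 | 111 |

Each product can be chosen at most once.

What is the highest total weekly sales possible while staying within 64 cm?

Greedy by ratio would take barley squares + muesli mix + bran flakes: 60 cm used, total 693.
Replace barley squares with seed granola: the trade gains 15 net, giving 708 at 62 cm.
The closest alternative, berry bites + bran flakes, reaches only 700.

708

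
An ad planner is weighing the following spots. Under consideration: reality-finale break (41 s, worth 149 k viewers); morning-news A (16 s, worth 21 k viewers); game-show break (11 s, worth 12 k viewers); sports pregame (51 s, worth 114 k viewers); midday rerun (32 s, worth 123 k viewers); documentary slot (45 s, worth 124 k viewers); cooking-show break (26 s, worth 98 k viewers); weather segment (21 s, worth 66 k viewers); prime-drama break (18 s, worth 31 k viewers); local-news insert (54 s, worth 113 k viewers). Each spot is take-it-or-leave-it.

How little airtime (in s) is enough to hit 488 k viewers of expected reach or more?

144

Look for the lowest-airtime combination reaching 488.
Taking reality-finale break + midday rerun + documentary slot + cooking-show break gives 494 (≥ 488) for 144 s.
No combination under 144 s hits 488.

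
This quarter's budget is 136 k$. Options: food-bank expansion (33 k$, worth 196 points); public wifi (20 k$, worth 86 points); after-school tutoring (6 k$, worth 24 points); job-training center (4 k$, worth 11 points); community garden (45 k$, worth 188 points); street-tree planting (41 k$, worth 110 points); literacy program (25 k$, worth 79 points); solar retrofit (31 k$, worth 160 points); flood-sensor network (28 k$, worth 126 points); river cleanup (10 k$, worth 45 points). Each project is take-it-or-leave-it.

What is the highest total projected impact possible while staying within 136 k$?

Ranking by ratio (projected impact/k$): food-bank expansion 5.94, solar retrofit 5.16, flood-sensor network 4.50, river cleanup 4.50.
A density-first pass picks food-bank expansion + public wifi + after-school tutoring + job-training center + solar retrofit + flood-sensor network + river cleanup — 648 at 132 k$.
Replace job-training center and flood-sensor network and river cleanup with community garden: the trade gains 6 net, giving 654 at 135 k$.
Next best is food-bank expansion + public wifi + after-school tutoring + job-training center + solar retrofit + flood-sensor network + river cleanup at 648 (132 k$) — short by 6.

654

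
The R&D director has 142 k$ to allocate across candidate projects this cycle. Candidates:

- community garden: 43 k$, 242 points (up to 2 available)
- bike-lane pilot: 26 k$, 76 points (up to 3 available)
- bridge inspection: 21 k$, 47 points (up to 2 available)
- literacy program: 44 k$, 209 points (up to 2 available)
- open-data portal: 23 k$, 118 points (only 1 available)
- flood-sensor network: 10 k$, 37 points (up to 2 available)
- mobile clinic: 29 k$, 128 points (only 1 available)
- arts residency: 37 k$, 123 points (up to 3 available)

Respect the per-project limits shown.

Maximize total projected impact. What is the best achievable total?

730

2×community garden + open-data portal + mobile clinic uses 138 of the 142 k$ and totals 730.
The spare 4 k$ is too small for any remaining project, and no exchange beats 730.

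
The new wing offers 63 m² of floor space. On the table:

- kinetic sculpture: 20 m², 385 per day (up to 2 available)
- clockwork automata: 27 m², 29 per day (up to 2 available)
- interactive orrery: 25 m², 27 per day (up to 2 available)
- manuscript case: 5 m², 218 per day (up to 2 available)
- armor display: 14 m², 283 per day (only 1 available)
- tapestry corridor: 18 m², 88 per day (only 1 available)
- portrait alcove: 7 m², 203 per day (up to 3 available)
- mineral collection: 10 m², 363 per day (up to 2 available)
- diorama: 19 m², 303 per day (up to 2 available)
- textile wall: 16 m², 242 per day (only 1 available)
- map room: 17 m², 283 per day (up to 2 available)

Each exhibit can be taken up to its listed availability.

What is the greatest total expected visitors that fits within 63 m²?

1871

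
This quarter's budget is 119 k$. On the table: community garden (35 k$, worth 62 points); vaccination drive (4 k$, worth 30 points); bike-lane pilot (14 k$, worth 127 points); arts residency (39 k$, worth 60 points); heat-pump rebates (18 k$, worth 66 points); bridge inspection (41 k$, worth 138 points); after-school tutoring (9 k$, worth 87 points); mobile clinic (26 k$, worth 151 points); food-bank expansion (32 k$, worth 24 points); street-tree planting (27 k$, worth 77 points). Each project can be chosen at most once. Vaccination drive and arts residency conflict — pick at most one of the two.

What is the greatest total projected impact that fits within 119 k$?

Vaccination drive + bike-lane pilot + heat-pump rebates + bridge inspection + after-school tutoring + mobile clinic uses 112 of the 119 k$ and totals 599.
Nothing else feasible within 119 k$ beats 599.

599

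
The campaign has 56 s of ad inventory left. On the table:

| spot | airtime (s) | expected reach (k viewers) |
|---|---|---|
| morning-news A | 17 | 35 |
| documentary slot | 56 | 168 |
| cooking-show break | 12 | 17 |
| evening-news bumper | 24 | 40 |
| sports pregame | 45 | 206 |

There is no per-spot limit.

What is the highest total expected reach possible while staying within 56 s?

Sports pregame uses 45 of the 56 s and totals 206.
The spare 11 s is too small for any remaining spot, and no exchange beats 206.

206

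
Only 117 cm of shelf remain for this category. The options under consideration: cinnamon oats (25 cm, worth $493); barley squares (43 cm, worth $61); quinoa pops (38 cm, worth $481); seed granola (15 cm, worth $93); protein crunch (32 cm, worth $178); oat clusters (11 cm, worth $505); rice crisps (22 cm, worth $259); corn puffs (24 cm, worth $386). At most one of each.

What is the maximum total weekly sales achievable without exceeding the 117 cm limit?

Cinnamon oats + quinoa pops + seed granola + oat clusters + corn puffs uses 113 of the 117 cm and totals 1958.
An exhaustive check of the 256 subsets confirms 1958.

1958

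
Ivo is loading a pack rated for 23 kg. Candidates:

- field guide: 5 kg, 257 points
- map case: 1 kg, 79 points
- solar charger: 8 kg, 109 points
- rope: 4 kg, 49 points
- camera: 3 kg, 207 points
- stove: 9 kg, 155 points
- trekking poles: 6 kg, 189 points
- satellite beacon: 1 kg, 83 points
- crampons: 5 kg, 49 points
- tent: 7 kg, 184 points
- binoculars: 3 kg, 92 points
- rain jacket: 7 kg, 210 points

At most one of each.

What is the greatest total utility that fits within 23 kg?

Taking the top-ratio items first gives field guide + map case + rope + camera + trekking poles + satellite beacon + binoculars for 956 (23 kg).
Replace rope and binoculars with rain jacket: the trade gains 69 net, giving 1025 at 23 kg.
Every other selection either busts 23 kg or fails to beat 1025.

1025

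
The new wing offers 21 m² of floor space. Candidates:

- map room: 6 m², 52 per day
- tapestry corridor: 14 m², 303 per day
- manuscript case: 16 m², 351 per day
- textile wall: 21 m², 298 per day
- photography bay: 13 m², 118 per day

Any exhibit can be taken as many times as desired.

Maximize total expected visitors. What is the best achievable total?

Filling by ratio: manuscript case for 351, with 5 m² left unused.
The 16 m² tied up in manuscript case is better spent on map room + tapestry corridor — total rises to 355 (20 m²).
The spare 1 m² is too small for any remaining exhibit, and no exchange beats 355.

355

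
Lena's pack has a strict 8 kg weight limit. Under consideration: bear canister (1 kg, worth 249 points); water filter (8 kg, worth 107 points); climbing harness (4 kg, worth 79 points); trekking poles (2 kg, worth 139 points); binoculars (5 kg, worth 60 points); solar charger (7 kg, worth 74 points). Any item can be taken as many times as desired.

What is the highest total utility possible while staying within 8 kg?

By utility per kg: bear canister 249.00, trekking poles 69.50, climbing harness 19.75 lead.
Best packing: 8×bear canister — 8 kg, 1992 total.
No other feasible combination exceeds 1992.

1992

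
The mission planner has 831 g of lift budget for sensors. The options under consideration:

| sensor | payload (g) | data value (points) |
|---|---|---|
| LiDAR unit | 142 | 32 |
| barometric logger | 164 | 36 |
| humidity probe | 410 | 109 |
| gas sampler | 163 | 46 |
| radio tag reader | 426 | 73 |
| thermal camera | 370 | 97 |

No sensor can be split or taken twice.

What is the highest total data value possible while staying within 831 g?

206

Density check — gas sampler 0.28, humidity probe 0.27, thermal camera 0.26, LiDAR unit 0.23 are the best per g.
Taking the top-ratio sensors first gives LiDAR unit + humidity probe + gas sampler for 187 (715 g).
The 305 g tied up in LiDAR unit and gas sampler is better spent on thermal camera — total rises to 206 (780 g).
The spare 51 g is too small for any remaining sensor, and no exchange beats 206.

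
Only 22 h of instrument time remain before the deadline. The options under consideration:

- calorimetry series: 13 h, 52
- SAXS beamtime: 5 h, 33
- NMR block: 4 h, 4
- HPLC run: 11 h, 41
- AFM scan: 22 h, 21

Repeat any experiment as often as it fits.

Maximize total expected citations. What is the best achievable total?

132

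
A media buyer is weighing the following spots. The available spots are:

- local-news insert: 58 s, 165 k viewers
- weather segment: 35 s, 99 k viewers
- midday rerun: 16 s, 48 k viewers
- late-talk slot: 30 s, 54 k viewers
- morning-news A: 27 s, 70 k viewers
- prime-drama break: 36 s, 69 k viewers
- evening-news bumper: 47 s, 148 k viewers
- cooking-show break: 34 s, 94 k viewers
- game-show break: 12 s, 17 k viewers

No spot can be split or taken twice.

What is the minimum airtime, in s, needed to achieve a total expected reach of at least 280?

97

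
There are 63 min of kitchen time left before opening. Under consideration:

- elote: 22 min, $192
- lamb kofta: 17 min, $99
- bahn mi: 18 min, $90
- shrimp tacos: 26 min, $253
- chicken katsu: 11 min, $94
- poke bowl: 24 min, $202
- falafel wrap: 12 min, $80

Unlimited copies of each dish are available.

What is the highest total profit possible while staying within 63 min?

600

By profit per min: shrimp tacos 9.73, elote 8.73, chicken katsu 8.55 lead.
Taking 2×shrimp tacos + chicken katsu: 63 min used, 600 in profit.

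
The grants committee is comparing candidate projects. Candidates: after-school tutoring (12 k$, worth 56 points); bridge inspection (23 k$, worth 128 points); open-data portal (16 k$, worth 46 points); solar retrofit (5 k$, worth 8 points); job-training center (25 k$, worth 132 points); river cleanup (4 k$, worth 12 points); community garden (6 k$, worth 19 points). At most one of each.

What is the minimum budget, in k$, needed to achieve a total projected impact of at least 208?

45

Minimise k$ subject to total projected impact ≥ 208.
after-school tutoring + bridge inspection + river cleanup + community garden reaches 215 using 45 k$.
Below 45 k$ the best achievable stays under 208.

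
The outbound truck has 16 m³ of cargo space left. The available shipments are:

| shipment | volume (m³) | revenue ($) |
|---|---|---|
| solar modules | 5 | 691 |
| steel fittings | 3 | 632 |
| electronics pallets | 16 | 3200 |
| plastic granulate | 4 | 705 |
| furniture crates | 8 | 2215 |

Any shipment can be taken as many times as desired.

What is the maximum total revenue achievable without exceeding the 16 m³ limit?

Density check — furniture crates 276.88, steel fittings 210.67, electronics pallets 200.00 are the best per m³.
Best packing: 2×furniture crates — 16 m³, 4430 total.
Every other selection either busts 16 m³ or fails to beat 4430.

4430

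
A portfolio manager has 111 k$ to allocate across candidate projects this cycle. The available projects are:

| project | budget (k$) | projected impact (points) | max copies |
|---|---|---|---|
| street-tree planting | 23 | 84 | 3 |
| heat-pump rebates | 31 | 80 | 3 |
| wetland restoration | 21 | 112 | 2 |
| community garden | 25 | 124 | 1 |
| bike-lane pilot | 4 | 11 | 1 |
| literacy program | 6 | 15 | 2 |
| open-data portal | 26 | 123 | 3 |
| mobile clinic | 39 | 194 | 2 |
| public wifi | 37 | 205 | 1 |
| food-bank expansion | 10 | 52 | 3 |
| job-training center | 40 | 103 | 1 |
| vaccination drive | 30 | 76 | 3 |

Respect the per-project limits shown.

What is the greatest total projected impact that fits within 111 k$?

585

The ratio ordering already packs tightly: 2×wetland restoration + public wifi + 3×food-bank expansion, 109 k$, 585.
That's the maximum — no swap from here does better than 585.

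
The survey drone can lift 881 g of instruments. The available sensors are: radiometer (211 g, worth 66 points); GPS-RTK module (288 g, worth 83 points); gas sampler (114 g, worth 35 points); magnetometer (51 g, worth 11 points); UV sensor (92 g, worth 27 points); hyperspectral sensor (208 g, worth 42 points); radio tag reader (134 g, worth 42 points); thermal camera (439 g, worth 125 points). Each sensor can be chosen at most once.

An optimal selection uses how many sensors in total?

Best achievable data value is 260.
radiometer + UV sensor + radio tag reader + thermal camera hits 260 at 876 g.
Every optimal selection uses 4 sensors.

4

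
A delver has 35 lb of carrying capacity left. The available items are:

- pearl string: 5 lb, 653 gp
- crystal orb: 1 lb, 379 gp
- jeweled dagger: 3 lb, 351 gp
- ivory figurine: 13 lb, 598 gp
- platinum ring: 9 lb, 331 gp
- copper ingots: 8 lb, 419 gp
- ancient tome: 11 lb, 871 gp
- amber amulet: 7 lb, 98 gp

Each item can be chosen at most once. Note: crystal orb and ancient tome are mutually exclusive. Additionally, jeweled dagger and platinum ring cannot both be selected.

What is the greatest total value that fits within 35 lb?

Best packing: pearl string + jeweled dagger + ivory figurine + ancient tome — 32 lb, 2473 total.

2473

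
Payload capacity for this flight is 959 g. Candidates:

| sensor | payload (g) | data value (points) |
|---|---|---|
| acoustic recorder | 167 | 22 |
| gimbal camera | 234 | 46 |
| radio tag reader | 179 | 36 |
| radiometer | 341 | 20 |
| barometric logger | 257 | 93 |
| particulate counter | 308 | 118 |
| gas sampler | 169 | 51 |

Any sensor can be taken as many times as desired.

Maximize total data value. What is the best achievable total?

354

By data value per g: particulate counter 0.38, barometric logger 0.36, gas sampler 0.30 lead.
3×particulate counter uses 924 of the 959 g and totals 354.
Every other selection either busts 959 g or fails to beat 354.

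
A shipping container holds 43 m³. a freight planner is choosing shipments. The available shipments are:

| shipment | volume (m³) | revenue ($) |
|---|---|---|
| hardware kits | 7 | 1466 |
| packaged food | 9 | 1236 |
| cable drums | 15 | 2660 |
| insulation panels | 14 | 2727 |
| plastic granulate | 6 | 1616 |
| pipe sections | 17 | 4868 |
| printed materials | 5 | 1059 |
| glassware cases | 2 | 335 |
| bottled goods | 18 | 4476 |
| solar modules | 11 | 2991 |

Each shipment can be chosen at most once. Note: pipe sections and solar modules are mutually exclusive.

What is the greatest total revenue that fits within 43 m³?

11295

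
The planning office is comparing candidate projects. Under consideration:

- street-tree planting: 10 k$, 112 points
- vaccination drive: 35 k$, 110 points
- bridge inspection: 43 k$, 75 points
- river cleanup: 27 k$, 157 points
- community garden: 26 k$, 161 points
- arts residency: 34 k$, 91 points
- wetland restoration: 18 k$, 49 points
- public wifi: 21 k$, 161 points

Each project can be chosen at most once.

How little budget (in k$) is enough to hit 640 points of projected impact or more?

102

Look for the lowest-budget combination reaching 640.
Taking street-tree planting + river cleanup + community garden + wetland restoration + public wifi gives 640 (≥ 640) for 102 k$.
Any bundle with less than 102 k$ falls short of 640.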